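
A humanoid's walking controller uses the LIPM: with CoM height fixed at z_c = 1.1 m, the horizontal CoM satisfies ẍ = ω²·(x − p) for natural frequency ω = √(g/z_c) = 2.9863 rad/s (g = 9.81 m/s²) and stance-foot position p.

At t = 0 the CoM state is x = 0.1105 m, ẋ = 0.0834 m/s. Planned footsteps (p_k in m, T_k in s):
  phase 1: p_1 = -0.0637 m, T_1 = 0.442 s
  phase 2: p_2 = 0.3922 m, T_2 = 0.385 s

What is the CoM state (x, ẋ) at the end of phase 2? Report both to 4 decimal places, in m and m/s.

x = 0.8009, ẋ = 1.6148

phase 1: p=-0.0637, T=0.442, ωT=1.319945, cosh=2.005182, sinh=1.738032; start (x,ẋ)=(0.110500, 0.083400) → end (x,ẋ)=(0.334142, 1.071380)
phase 2: p=0.3922, T=0.385, ωT=1.149725, cosh=1.737025, sinh=1.420301; start (x,ẋ)=(0.334142, 1.071380) → end (x,ẋ)=(0.800906, 1.614762)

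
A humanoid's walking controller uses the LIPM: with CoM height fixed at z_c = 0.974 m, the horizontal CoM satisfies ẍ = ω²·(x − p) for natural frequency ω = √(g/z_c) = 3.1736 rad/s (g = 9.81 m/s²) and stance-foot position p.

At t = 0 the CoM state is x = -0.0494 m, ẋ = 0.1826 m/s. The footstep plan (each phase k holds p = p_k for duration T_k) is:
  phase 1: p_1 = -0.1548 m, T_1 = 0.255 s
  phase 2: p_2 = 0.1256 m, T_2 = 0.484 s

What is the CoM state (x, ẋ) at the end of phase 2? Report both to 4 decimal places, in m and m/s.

phase 1: p=-0.1548, T=0.255, ωT=0.809268, cosh=1.345723, sinh=0.900540; start (x,ẋ)=(-0.049400, 0.182600) → end (x,ẋ)=(0.038854, 0.546957)
phase 2: p=0.1256, T=0.484, ωT=1.536022, cosh=2.430654, sinh=2.215419; start (x,ẋ)=(0.038854, 0.546957) → end (x,ẋ)=(0.296569, 0.719564)

x = 0.2966, ẋ = 0.7196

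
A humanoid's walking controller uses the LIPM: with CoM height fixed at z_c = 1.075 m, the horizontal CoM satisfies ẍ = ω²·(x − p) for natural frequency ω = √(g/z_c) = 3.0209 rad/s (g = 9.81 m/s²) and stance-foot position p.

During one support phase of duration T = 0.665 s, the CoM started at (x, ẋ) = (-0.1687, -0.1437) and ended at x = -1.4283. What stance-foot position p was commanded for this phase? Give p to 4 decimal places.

p = 0.2197

ωT = 3.0209·0.665 = 2.008899; cosh(ωT) = 3.794619, sinh(ωT) = 3.660482
x(T) = p + (x₀−p)·cosh(ωT) + (ẋ₀/ω)·sinh(ωT) ⇒ p·(1 − cosh) = x(T) − x₀·cosh − (ẋ₀/ω)·sinh
numerator   = -1.4283 − (-0.1687)·3.794619 − (-0.1437/3.0209)·3.660482 = -0.614024
denominator = 1 − 3.794619 = -2.794619
p = -0.614024 / -2.794619 = 0.2197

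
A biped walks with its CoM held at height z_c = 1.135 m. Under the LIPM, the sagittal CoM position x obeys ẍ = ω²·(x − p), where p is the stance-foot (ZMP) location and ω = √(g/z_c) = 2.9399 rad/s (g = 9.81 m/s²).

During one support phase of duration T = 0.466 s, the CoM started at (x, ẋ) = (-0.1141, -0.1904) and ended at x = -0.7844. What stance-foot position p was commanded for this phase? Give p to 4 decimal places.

p = 0.3893

ωT = 2.9399·0.466 = 1.369993; cosh(ωT) = 2.094717, sinh(ωT) = 1.840608
x(T) = p + (x₀−p)·cosh(ωT) + (ẋ₀/ω)·sinh(ωT) ⇒ p·(1 − cosh) = x(T) − x₀·cosh − (ẋ₀/ω)·sinh
numerator   = -0.7844 − (-0.1141)·2.094717 − (-0.1904/2.9399)·1.840608 = -0.426187
denominator = 1 − 2.094717 = -1.094717
p = -0.426187 / -1.094717 = 0.3893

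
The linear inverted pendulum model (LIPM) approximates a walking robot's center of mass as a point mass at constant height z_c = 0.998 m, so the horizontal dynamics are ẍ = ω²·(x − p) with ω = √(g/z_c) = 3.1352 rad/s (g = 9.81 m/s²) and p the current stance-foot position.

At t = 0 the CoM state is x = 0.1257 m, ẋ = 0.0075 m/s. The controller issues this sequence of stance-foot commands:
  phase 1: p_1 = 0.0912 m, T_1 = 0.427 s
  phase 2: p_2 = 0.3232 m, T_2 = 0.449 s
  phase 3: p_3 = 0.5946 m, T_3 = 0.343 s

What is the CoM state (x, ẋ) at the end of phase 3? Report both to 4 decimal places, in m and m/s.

x = -0.4055, ẋ = -2.7867

phase 1: p=0.0912, T=0.427, ωT=1.338730, cosh=2.038188, sinh=1.776010; start (x,ẋ)=(0.125700, 0.007500) → end (x,ẋ)=(0.165766, 0.207387)
phase 2: p=0.3232, T=0.449, ωT=1.407705, cosh=2.165635, sinh=1.920930; start (x,ẋ)=(0.165766, 0.207387) → end (x,ẋ)=(0.109321, -0.499021)
phase 3: p=0.5946, T=0.343, ωT=1.075374, cosh=1.636129, sinh=1.294959; start (x,ẋ)=(0.109321, -0.499021) → end (x,ẋ)=(-0.405493, -2.786671)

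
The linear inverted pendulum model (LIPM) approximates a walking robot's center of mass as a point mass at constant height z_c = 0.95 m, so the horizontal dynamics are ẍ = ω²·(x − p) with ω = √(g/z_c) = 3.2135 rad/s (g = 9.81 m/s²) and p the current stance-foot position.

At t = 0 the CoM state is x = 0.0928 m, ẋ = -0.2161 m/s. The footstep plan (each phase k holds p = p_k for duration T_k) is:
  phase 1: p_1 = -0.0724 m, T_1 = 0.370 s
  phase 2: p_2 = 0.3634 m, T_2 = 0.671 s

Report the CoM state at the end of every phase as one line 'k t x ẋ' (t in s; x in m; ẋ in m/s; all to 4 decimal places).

phase 1: p=-0.0724, T=0.370, ωT=1.188995, cosh=1.794153, sinh=1.489626; start (x,ẋ)=(0.092800, -0.216100) → end (x,ẋ)=(0.123820, 0.403082)
phase 2: p=0.3634, T=0.671, ωT=2.156258, cosh=4.377256, sinh=4.261499; start (x,ẋ)=(0.123820, 0.403082) → end (x,ẋ)=(-0.150765, -1.516490)

1 0.3700 0.1238 0.4031
2 1.0410 -0.1508 -1.5165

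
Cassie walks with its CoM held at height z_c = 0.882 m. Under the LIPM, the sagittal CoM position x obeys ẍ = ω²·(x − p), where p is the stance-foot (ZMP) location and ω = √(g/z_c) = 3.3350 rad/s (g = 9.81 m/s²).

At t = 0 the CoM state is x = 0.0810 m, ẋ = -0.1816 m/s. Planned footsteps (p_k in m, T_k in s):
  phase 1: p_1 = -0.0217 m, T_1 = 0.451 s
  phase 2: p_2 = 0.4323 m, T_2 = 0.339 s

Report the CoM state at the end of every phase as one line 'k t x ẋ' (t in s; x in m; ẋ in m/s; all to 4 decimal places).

phase 1: p=-0.0217, T=0.451, ωT=1.504085, cosh=2.361127, sinh=2.138907; start (x,ẋ)=(0.081000, -0.181600) → end (x,ẋ)=(0.104318, 0.303804)
phase 2: p=0.4323, T=0.339, ωT=1.130565, cosh=1.710128, sinh=1.387278; start (x,ẋ)=(0.104318, 0.303804) → end (x,ẋ)=(-0.002216, -0.997886)

1 0.4510 0.1043 0.3038
2 0.7900 -0.0022 -0.9979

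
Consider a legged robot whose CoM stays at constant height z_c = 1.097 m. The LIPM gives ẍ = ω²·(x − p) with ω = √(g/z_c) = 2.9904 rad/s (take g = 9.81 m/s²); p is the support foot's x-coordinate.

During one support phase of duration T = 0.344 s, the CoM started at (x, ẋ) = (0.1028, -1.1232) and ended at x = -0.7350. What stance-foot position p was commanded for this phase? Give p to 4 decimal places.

p = 0.7601

ωT = 2.9904·0.344 = 1.028698; cosh(ωT) = 1.577446, sinh(ωT) = 1.219974
x(T) = p + (x₀−p)·cosh(ωT) + (ẋ₀/ω)·sinh(ωT) ⇒ p·(1 − cosh) = x(T) − x₀·cosh − (ẋ₀/ω)·sinh
numerator   = -0.7350 − (0.1028)·1.577446 − (-1.1232/2.9904)·1.219974 = -0.438937
denominator = 1 − 1.577446 = -0.577446
p = -0.438937 / -0.577446 = 0.7601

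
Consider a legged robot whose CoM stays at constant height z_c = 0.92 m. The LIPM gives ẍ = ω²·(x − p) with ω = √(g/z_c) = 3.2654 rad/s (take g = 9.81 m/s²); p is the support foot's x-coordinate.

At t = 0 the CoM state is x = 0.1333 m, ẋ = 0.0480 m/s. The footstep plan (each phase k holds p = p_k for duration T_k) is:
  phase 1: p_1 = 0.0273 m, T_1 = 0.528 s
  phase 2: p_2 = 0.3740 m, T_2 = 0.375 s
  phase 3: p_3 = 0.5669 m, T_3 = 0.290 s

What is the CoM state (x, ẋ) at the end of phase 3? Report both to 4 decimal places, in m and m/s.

x = 1.7099, ẋ = 4.0997

phase 1: p=0.0273, T=0.528, ωT=1.724131, cosh=2.892987, sinh=2.714660; start (x,ẋ)=(0.133300, 0.048000) → end (x,ẋ)=(0.373861, 1.078495)
phase 2: p=0.3740, T=0.375, ωT=1.224525, cosh=1.848223, sinh=1.554326; start (x,ẋ)=(0.373861, 1.078495) → end (x,ẋ)=(0.887105, 1.992594)
phase 3: p=0.5669, T=0.290, ωT=0.946966, cosh=1.482896, sinh=1.094980; start (x,ẋ)=(0.887105, 1.992594) → end (x,ẋ)=(1.709904, 4.099720)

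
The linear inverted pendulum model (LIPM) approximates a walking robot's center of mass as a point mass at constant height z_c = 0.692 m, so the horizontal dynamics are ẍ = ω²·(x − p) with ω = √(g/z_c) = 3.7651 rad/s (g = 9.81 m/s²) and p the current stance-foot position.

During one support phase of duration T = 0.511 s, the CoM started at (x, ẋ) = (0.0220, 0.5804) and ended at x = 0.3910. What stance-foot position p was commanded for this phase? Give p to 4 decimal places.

p = 0.0811

ωT = 3.7651·0.511 = 1.923966; cosh(ωT) = 3.497046, sinh(ωT) = 3.351019
x(T) = p + (x₀−p)·cosh(ωT) + (ẋ₀/ω)·sinh(ωT) ⇒ p·(1 − cosh) = x(T) − x₀·cosh − (ẋ₀/ω)·sinh
numerator   = 0.3910 − (0.0220)·3.497046 − (0.5804/3.7651)·3.351019 = -0.202503
denominator = 1 − 3.497046 = -2.497046
p = -0.202503 / -2.497046 = 0.0811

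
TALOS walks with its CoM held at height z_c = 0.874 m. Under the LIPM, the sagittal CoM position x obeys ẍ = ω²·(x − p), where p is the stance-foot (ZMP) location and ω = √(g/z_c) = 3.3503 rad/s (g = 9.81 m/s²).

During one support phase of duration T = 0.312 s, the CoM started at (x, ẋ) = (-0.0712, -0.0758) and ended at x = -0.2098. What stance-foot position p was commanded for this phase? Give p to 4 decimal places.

ωT = 3.3503·0.312 = 1.045294; cosh(ωT) = 1.597911, sinh(ωT) = 1.246322
x(T) = p + (x₀−p)·cosh(ωT) + (ẋ₀/ω)·sinh(ωT) ⇒ p·(1 − cosh) = x(T) − x₀·cosh − (ẋ₀/ω)·sinh
numerator   = -0.2098 − (-0.0712)·1.597911 − (-0.0758/3.3503)·1.246322 = -0.067831
denominator = 1 − 1.597911 = -0.597911
p = -0.067831 / -0.597911 = 0.1134

p = 0.1134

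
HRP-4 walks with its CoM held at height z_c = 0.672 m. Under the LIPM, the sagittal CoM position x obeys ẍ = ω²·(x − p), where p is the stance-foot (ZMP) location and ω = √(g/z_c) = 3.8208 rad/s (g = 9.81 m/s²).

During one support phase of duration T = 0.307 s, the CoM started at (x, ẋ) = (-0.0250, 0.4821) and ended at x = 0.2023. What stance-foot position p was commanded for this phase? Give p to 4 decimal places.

ωT = 3.8208·0.307 = 1.172986; cosh(ωT) = 1.770534, sinh(ωT) = 1.461092
x(T) = p + (x₀−p)·cosh(ωT) + (ẋ₀/ω)·sinh(ωT) ⇒ p·(1 − cosh) = x(T) − x₀·cosh − (ẋ₀/ω)·sinh
numerator   = 0.2023 − (-0.0250)·1.770534 − (0.4821/3.8208)·1.461092 = 0.062206
denominator = 1 − 1.770534 = -0.770534
p = 0.062206 / -0.770534 = -0.0807

p = -0.0807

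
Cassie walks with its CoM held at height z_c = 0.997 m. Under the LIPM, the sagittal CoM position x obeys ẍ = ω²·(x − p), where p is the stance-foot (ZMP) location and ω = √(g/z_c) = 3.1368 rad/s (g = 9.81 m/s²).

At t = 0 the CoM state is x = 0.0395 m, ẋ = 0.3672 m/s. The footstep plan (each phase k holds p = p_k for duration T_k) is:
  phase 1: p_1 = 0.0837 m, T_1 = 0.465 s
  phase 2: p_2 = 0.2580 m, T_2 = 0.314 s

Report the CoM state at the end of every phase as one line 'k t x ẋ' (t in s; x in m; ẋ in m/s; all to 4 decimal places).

1 0.4650 0.2216 0.5502
2 0.7790 0.4046 0.7078

phase 1: p=0.0837, T=0.465, ωT=1.458612, cosh=2.266273, sinh=2.033714; start (x,ẋ)=(0.039500, 0.367200) → end (x,ẋ)=(0.221601, 0.550208)
phase 2: p=0.2580, T=0.314, ωT=0.984955, cosh=1.525574, sinh=1.152118; start (x,ẋ)=(0.221601, 0.550208) → end (x,ẋ)=(0.404557, 0.707839)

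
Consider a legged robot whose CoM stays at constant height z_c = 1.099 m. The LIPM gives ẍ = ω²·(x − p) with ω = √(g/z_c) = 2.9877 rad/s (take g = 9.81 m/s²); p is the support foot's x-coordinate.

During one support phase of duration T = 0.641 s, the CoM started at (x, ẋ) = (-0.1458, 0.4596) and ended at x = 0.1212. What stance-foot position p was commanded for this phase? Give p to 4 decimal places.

ωT = 2.9877·0.641 = 1.915116; cosh(ωT) = 3.467524, sinh(ωT) = 3.320200
x(T) = p + (x₀−p)·cosh(ωT) + (ẋ₀/ω)·sinh(ωT) ⇒ p·(1 − cosh) = x(T) − x₀·cosh − (ẋ₀/ω)·sinh
numerator   = 0.1212 − (-0.1458)·3.467524 − (0.4596/2.9877)·3.320200 = 0.116016
denominator = 1 − 3.467524 = -2.467524
p = 0.116016 / -2.467524 = -0.0470

p = -0.0470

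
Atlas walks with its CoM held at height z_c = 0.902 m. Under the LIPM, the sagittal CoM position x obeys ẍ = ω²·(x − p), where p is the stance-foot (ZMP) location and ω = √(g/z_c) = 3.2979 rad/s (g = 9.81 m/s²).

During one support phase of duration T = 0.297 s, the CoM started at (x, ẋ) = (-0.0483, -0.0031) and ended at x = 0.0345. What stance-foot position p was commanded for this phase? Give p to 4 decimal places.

p = -0.2098

ωT = 3.2979·0.297 = 0.979476; cosh(ωT) = 1.519284, sinh(ωT) = 1.143777
x(T) = p + (x₀−p)·cosh(ωT) + (ẋ₀/ω)·sinh(ωT) ⇒ p·(1 − cosh) = x(T) − x₀·cosh − (ẋ₀/ω)·sinh
numerator   = 0.0345 − (-0.0483)·1.519284 − (-0.0031/3.2979)·1.143777 = 0.108957
denominator = 1 − 1.519284 = -0.519284
p = 0.108957 / -0.519284 = -0.2098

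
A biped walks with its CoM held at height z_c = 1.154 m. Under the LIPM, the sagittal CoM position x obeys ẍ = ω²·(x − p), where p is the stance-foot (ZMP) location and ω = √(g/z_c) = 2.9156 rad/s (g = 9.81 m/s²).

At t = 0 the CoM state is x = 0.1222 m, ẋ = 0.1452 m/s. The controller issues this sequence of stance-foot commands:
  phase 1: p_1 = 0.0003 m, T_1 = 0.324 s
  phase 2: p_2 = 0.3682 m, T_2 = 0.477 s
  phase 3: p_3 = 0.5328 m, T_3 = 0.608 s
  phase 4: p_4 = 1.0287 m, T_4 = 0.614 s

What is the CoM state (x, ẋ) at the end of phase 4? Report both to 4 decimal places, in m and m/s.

x = 1.8174, ẋ = 2.5616

phase 1: p=0.0003, T=0.324, ωT=0.944654, cosh=1.480369, sinh=1.091555; start (x,ẋ)=(0.122200, 0.145200) → end (x,ẋ)=(0.235118, 0.602901)
phase 2: p=0.3682, T=0.477, ωT=1.390741, cosh=2.133359, sinh=1.884468; start (x,ẋ)=(0.235118, 0.602901) → end (x,ẋ)=(0.473966, 0.555002)
phase 3: p=0.5328, T=0.608, ωT=1.772685, cosh=3.028256, sinh=2.858380; start (x,ẋ)=(0.473966, 0.555002) → end (x,ẋ)=(0.898747, 1.190377)
phase 4: p=1.0287, T=0.614, ωT=1.790178, cosh=3.078726, sinh=2.911795; start (x,ẋ)=(0.898747, 1.190377) → end (x,ẋ)=(1.817434, 2.561590)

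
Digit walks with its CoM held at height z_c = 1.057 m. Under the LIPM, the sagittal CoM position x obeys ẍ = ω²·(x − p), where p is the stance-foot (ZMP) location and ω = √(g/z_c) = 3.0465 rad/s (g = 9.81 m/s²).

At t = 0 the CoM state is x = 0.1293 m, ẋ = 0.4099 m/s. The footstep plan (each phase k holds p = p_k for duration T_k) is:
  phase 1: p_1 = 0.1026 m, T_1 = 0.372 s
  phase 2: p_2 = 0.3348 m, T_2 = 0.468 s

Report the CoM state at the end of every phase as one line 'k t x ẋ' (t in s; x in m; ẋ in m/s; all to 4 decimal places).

1 0.3720 0.3356 0.8158
2 0.8400 0.8616 1.8003

phase 1: p=0.1026, T=0.372, ωT=1.133298, cosh=1.713926, sinh=1.391957; start (x,ẋ)=(0.129300, 0.409900) → end (x,ẋ)=(0.335647, 0.815762)
phase 2: p=0.3348, T=0.468, ωT=1.425762, cosh=2.200676, sinh=1.960351; start (x,ẋ)=(0.335647, 0.815762) → end (x,ẋ)=(0.861587, 1.800285)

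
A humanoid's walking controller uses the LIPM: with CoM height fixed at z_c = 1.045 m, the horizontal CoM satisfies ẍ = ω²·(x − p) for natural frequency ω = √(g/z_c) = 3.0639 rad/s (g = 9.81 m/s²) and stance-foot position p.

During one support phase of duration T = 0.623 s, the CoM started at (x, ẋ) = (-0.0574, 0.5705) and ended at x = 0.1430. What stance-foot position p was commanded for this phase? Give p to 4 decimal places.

ωT = 3.0639·0.623 = 1.908810; cosh(ωT) = 3.446656, sinh(ωT) = 3.298399
x(T) = p + (x₀−p)·cosh(ωT) + (ẋ₀/ω)·sinh(ωT) ⇒ p·(1 − cosh) = x(T) − x₀·cosh − (ẋ₀/ω)·sinh
numerator   = 0.1430 − (-0.0574)·3.446656 − (0.5705/3.0639)·3.298399 = -0.273326
denominator = 1 − 3.446656 = -2.446656
p = -0.273326 / -2.446656 = 0.1117

p = 0.1117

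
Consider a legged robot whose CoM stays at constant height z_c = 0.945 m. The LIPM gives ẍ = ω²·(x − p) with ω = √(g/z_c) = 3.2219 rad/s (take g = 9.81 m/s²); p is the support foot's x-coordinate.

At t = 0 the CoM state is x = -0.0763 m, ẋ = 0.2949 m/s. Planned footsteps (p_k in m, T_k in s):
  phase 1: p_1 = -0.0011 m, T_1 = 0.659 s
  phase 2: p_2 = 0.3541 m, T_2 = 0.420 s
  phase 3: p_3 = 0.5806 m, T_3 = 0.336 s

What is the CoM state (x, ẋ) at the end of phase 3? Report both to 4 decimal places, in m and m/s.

x = -1.0579, ẋ = -4.9260

phase 1: p=-0.0011, T=0.659, ωT=2.123232, cosh=4.238876, sinh=4.119232; start (x,ẋ)=(-0.076300, 0.294900) → end (x,ẋ)=(0.057169, 0.252009)
phase 2: p=0.3541, T=0.420, ωT=1.353198, cosh=2.064097, sinh=1.805684; start (x,ẋ)=(0.057169, 0.252009) → end (x,ẋ)=(-0.117558, -1.207294)
phase 3: p=0.5806, T=0.336, ωT=1.082558, cosh=1.645475, sinh=1.306748; start (x,ẋ)=(-0.117558, -1.207294) → end (x,ẋ)=(-1.057860, -4.925965)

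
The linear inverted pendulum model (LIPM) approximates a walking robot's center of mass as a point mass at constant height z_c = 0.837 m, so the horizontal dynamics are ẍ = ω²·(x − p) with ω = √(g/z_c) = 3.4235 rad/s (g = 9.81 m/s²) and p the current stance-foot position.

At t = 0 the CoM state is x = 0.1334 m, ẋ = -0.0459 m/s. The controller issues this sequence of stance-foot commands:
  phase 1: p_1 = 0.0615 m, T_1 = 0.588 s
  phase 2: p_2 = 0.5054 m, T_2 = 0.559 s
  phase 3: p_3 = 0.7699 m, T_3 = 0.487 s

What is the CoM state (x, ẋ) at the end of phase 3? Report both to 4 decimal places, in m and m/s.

x = -0.0700, ẋ = -2.6631

phase 1: p=0.0615, T=0.588, ωT=2.013018, cosh=3.809730, sinh=3.676145; start (x,ẋ)=(0.133400, -0.045900) → end (x,ẋ)=(0.286132, 0.730015)
phase 2: p=0.5054, T=0.559, ωT=1.913737, cosh=3.462949, sinh=3.315420; start (x,ẋ)=(0.286132, 0.730015) → end (x,ẋ)=(0.453056, 0.039242)
phase 3: p=0.7699, T=0.487, ωT=1.667245, cosh=2.743158, sinh=2.554392; start (x,ẋ)=(0.453056, 0.039242) → end (x,ẋ)=(-0.069973, -2.663141)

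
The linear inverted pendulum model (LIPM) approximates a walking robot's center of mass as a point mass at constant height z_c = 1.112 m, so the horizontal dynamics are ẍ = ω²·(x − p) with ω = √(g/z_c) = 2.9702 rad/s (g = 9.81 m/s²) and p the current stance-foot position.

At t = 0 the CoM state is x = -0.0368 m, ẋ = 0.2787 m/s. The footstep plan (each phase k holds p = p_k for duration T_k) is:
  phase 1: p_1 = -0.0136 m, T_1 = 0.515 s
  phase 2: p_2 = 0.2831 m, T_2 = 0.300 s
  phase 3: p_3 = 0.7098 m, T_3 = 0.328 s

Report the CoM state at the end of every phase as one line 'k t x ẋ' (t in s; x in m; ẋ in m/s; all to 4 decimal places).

phase 1: p=-0.0136, T=0.515, ωT=1.529653, cosh=2.416593, sinh=2.199982; start (x,ẋ)=(-0.036800, 0.278700) → end (x,ẋ)=(0.136764, 0.521907)
phase 2: p=0.2831, T=0.300, ωT=0.891060, cosh=1.423966, sinh=1.013746; start (x,ẋ)=(0.136764, 0.521907) → end (x,ẋ)=(0.252852, 0.302555)
phase 3: p=0.7098, T=0.328, ωT=0.974226, cosh=1.513300, sinh=1.135815; start (x,ẋ)=(0.252852, 0.302555) → end (x,ẋ)=(0.133999, -1.083702)

1 0.5150 0.1368 0.5219
2 0.8150 0.2529 0.3026
3 1.1430 0.1340 -1.0837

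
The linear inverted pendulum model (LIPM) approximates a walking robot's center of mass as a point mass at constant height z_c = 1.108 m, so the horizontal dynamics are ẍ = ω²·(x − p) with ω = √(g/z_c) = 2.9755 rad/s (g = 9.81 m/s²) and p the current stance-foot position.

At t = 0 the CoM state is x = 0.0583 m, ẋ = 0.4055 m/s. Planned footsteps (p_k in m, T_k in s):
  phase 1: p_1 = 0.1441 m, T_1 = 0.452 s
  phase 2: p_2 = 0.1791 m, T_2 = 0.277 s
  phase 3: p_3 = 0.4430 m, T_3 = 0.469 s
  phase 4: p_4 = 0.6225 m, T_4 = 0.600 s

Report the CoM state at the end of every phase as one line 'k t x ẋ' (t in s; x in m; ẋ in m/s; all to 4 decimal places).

1 0.4520 0.2120 0.3743
2 0.7290 0.3397 0.5991
3 1.1980 0.6031 0.7010
4 1.7980 1.2457 1.9816

phase 1: p=0.1441, T=0.452, ωT=1.344926, cosh=2.049231, sinh=1.788672; start (x,ẋ)=(0.058300, 0.405500) → end (x,ẋ)=(0.212036, 0.374319)
phase 2: p=0.1791, T=0.277, ωT=0.824214, cosh=1.359333, sinh=0.920753; start (x,ẋ)=(0.212036, 0.374319) → end (x,ẋ)=(0.339701, 0.599058)
phase 3: p=0.4430, T=0.469, ωT=1.395509, cosh=2.142369, sinh=1.894662; start (x,ẋ)=(0.339701, 0.599058) → end (x,ẋ)=(0.603149, 0.701050)
phase 4: p=0.6225, T=0.600, ωT=1.785300, cosh=3.064557, sinh=2.896811; start (x,ẋ)=(0.603149, 0.701050) → end (x,ẋ)=(1.245707, 1.981611)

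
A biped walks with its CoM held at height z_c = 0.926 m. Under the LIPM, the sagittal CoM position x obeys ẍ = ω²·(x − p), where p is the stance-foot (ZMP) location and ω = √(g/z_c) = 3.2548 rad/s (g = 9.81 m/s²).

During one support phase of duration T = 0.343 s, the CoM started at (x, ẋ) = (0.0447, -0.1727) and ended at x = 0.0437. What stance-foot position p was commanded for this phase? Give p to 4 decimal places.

p = -0.0586

ωT = 3.2548·0.343 = 1.116396; cosh(ωT) = 1.690644, sinh(ωT) = 1.363186
x(T) = p + (x₀−p)·cosh(ωT) + (ẋ₀/ω)·sinh(ωT) ⇒ p·(1 − cosh) = x(T) − x₀·cosh − (ẋ₀/ω)·sinh
numerator   = 0.0437 − (0.0447)·1.690644 − (-0.1727/3.2548)·1.363186 = 0.040459
denominator = 1 − 1.690644 = -0.690644
p = 0.040459 / -0.690644 = -0.0586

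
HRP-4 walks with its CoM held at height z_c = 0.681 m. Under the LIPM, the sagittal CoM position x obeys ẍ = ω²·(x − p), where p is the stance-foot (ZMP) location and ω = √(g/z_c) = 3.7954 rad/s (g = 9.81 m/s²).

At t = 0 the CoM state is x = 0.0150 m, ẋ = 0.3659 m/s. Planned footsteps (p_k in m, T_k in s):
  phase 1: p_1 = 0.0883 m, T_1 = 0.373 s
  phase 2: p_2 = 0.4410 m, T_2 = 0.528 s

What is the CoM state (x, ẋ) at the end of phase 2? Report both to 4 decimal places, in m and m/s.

x = -0.5407, ẋ = -3.5246

phase 1: p=0.0883, T=0.373, ωT=1.415684, cosh=2.181032, sinh=1.938272; start (x,ẋ)=(0.015000, 0.365900) → end (x,ẋ)=(0.115292, 0.258807)
phase 2: p=0.4410, T=0.528, ωT=2.003971, cosh=3.776628, sinh=3.641829; start (x,ẋ)=(0.115292, 0.258807) → end (x,ẋ)=(-0.540744, -3.524587)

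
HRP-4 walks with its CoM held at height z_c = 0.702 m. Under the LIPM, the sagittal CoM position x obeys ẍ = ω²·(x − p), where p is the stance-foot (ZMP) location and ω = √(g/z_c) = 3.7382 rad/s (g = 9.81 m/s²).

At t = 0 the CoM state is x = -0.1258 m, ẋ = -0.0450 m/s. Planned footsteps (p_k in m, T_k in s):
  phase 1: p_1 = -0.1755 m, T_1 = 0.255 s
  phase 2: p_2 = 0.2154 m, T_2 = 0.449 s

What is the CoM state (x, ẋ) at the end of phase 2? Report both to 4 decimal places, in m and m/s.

phase 1: p=-0.1755, T=0.255, ωT=0.953241, cosh=1.489797, sinh=1.104307; start (x,ẋ)=(-0.125800, -0.045000) → end (x,ẋ)=(-0.114751, 0.138127)
phase 2: p=0.2154, T=0.449, ωT=1.678452, cosh=2.771959, sinh=2.585296; start (x,ẋ)=(-0.114751, 0.138127) → end (x,ẋ)=(-0.604237, -2.807811)

x = -0.6042, ẋ = -2.8078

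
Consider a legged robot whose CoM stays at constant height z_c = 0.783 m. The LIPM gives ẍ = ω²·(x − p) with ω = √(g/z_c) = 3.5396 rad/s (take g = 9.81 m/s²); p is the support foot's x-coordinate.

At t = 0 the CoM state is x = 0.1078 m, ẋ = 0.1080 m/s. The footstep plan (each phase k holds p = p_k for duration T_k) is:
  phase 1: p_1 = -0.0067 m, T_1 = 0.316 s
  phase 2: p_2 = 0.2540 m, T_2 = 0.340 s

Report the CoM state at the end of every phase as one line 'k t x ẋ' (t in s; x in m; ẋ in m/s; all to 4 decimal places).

1 0.3160 0.2289 0.7368
2 0.6560 0.5240 1.2034

phase 1: p=-0.0067, T=0.316, ωT=1.118514, cosh=1.693534, sinh=1.366768; start (x,ẋ)=(0.107800, 0.108000) → end (x,ẋ)=(0.228912, 0.736831)
phase 2: p=0.2540, T=0.340, ωT=1.203464, cosh=1.815895, sinh=1.515743; start (x,ẋ)=(0.228912, 0.736831) → end (x,ẋ)=(0.523972, 1.203410)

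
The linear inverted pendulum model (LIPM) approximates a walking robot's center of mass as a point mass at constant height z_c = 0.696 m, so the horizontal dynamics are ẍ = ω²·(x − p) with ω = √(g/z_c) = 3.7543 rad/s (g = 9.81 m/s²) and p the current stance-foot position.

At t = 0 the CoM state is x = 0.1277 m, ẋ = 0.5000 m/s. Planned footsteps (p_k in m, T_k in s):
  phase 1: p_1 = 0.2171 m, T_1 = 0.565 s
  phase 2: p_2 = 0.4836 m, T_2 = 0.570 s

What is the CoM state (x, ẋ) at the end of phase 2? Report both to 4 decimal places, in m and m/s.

x = 0.8857, ẋ = 1.6390

phase 1: p=0.2171, T=0.565, ωT=2.121179, cosh=4.230430, sinh=4.110540; start (x,ẋ)=(0.127700, 0.500000) → end (x,ẋ)=(0.386344, 0.735576)
phase 2: p=0.4836, T=0.570, ωT=2.139951, cosh=4.308341, sinh=4.190680; start (x,ẋ)=(0.386344, 0.735576) → end (x,ẋ)=(0.885663, 1.638975)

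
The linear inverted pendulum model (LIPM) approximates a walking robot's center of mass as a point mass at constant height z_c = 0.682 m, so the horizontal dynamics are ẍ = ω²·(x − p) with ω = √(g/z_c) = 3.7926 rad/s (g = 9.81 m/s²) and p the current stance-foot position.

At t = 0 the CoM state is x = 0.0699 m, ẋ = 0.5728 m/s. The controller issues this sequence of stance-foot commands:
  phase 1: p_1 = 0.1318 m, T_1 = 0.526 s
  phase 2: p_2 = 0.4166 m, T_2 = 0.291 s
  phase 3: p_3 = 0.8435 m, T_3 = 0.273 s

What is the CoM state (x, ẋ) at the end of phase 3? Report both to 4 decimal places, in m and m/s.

phase 1: p=0.1318, T=0.526, ωT=1.994908, cosh=3.743775, sinh=3.607749; start (x,ẋ)=(0.069900, 0.572800) → end (x,ẋ)=(0.444942, 1.297472)
phase 2: p=0.4166, T=0.291, ωT=1.103647, cosh=1.673400, sinh=1.341741; start (x,ẋ)=(0.444942, 1.297472) → end (x,ẋ)=(0.923046, 2.315414)
phase 3: p=0.8435, T=0.273, ωT=1.035380, cosh=1.585634, sinh=1.230542; start (x,ẋ)=(0.923046, 2.315414) → end (x,ẋ)=(1.720886, 4.042634)

x = 1.7209, ẋ = 4.0426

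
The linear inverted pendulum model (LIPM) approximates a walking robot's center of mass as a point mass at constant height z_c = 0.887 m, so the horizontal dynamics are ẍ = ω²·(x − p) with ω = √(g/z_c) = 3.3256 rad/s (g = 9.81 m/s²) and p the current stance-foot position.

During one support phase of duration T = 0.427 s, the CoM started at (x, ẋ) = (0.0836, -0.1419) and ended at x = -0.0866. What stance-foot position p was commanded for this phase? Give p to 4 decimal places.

p = 0.1568

ωT = 3.3256·0.427 = 1.420031; cosh(ωT) = 2.189478, sinh(ωT) = 1.947772
x(T) = p + (x₀−p)·cosh(ωT) + (ẋ₀/ω)·sinh(ωT) ⇒ p·(1 − cosh) = x(T) − x₀·cosh − (ẋ₀/ω)·sinh
numerator   = -0.0866 − (0.0836)·2.189478 − (-0.1419/3.3256)·1.947772 = -0.186531
denominator = 1 − 2.189478 = -1.189478
p = -0.186531 / -1.189478 = 0.1568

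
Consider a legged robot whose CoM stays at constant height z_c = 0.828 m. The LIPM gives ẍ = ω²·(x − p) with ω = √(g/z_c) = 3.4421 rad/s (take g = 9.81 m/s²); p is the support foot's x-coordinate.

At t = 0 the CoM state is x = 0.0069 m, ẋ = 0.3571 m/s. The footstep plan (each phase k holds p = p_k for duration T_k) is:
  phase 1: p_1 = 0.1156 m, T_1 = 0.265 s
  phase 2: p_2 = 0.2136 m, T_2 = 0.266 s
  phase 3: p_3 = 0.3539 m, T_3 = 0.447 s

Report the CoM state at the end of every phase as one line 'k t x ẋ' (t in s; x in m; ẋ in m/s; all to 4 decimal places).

1 0.2650 0.0668 0.1256
2 0.5310 0.0391 -0.3481
3 0.9780 -0.6378 -3.2557

phase 1: p=0.1156, T=0.265, ωT=0.912157, cosh=1.445671, sinh=1.044014; start (x,ẋ)=(0.006900, 0.357100) → end (x,ẋ)=(0.066767, 0.125625)
phase 2: p=0.2136, T=0.266, ωT=0.915599, cosh=1.449274, sinh=1.048997; start (x,ẋ)=(0.066767, 0.125625) → end (x,ẋ)=(0.039083, -0.348114)
phase 3: p=0.3539, T=0.447, ωT=1.538619, cosh=2.436414, sinh=2.221737; start (x,ẋ)=(0.039083, -0.348114) → end (x,ẋ)=(-0.637819, -3.255696)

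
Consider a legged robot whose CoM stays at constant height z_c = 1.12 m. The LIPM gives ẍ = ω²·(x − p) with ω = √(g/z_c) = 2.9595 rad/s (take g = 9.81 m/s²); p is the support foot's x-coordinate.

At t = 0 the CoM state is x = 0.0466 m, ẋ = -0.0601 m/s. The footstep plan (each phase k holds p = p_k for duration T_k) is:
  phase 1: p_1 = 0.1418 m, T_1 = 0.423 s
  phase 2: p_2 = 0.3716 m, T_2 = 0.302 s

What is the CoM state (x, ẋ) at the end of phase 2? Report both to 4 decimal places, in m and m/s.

x = -0.4543, ẋ = -2.1401

phase 1: p=0.1418, T=0.423, ωT=1.251868, cosh=1.891420, sinh=1.605450; start (x,ẋ)=(0.046600, -0.060100) → end (x,ẋ)=(-0.070866, -0.566001)
phase 2: p=0.3716, T=0.302, ωT=0.893769, cosh=1.426718, sinh=1.017607; start (x,ẋ)=(-0.070866, -0.566001) → end (x,ẋ)=(-0.454290, -2.140058)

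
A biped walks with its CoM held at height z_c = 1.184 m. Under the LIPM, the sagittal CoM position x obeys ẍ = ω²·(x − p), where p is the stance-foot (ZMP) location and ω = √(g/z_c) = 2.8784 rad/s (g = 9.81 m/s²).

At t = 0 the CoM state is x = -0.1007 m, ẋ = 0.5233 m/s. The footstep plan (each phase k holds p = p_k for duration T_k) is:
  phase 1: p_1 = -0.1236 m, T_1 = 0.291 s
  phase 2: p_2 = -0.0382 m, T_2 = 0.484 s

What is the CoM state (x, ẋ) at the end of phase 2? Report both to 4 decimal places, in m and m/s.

phase 1: p=-0.1236, T=0.291, ωT=0.837614, cosh=1.371795, sinh=0.939053; start (x,ẋ)=(-0.100700, 0.523300) → end (x,ẋ)=(0.078536, 0.779758)
phase 2: p=-0.0382, T=0.484, ωT=1.393146, cosh=2.137896, sinh=1.889603; start (x,ẋ)=(0.078536, 0.779758) → end (x,ẋ)=(0.723263, 2.301974)

x = 0.7233, ẋ = 2.3020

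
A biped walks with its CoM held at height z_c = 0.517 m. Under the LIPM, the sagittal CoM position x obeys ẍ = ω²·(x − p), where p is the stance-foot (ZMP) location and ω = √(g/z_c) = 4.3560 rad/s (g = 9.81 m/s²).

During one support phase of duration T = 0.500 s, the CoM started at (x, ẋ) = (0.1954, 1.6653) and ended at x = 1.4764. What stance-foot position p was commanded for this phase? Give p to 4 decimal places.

p = 0.3063

ωT = 4.3560·0.500 = 2.178000; cosh(ωT) = 4.470950, sinh(ωT) = 4.357682
x(T) = p + (x₀−p)·cosh(ωT) + (ẋ₀/ω)·sinh(ωT) ⇒ p·(1 − cosh) = x(T) − x₀·cosh − (ẋ₀/ω)·sinh
numerator   = 1.4764 − (0.1954)·4.470950 − (1.6653/4.3560)·4.357682 = -1.063166
denominator = 1 − 4.470950 = -3.470950
p = -1.063166 / -3.470950 = 0.3063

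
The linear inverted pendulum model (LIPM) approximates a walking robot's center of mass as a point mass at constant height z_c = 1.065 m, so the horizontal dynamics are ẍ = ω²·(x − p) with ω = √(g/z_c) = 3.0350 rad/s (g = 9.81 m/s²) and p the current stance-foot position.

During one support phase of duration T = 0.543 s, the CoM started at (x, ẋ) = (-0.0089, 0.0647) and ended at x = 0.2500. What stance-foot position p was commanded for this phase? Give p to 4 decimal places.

p = -0.1302

ωT = 3.0350·0.543 = 1.648005; cosh(ωT) = 2.694518, sinh(ωT) = 2.502084
x(T) = p + (x₀−p)·cosh(ωT) + (ẋ₀/ω)·sinh(ωT) ⇒ p·(1 − cosh) = x(T) − x₀·cosh − (ẋ₀/ω)·sinh
numerator   = 0.2500 − (-0.0089)·2.694518 − (0.0647/3.0350)·2.502084 = 0.220642
denominator = 1 − 2.694518 = -1.694518
p = 0.220642 / -1.694518 = -0.1302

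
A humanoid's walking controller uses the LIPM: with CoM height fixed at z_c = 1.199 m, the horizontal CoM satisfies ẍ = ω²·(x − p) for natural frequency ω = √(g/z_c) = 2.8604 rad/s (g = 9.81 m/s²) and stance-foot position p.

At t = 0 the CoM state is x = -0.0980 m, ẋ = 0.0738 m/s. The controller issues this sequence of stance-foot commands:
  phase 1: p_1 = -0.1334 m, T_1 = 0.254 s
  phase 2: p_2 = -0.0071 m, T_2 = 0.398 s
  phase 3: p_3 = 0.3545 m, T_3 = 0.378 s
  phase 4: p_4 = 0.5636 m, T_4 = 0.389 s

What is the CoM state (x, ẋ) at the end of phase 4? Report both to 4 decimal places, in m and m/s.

x = -1.4294, ẋ = -5.3765

phase 1: p=-0.1334, T=0.254, ωT=0.726542, cosh=1.275748, sinh=0.792169; start (x,ẋ)=(-0.098000, 0.073800) → end (x,ẋ)=(-0.067800, 0.174364)
phase 2: p=-0.0071, T=0.398, ωT=1.138439, cosh=1.721105, sinh=1.400787; start (x,ẋ)=(-0.067800, 0.174364) → end (x,ẋ)=(-0.026182, 0.056885)
phase 3: p=0.3545, T=0.378, ωT=1.081231, cosh=1.643742, sinh=1.304565; start (x,ẋ)=(-0.026182, 0.056885) → end (x,ẋ)=(-0.245300, -1.327042)
phase 4: p=0.5636, T=0.389, ωT=1.112696, cosh=1.685610, sinh=1.356939; start (x,ẋ)=(-0.245300, -1.327042) → end (x,ẋ)=(-1.429423, -5.376530)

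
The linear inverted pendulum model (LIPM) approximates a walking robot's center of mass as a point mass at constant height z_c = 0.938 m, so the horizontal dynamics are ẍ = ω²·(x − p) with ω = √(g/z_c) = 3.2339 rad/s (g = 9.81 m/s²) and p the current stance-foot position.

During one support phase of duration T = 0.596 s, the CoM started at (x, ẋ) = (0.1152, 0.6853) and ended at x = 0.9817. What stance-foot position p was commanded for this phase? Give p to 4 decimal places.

p = 0.0539

ωT = 3.2339·0.596 = 1.927404; cosh(ωT) = 3.508588, sinh(ωT) = 3.363063
x(T) = p + (x₀−p)·cosh(ωT) + (ẋ₀/ω)·sinh(ωT) ⇒ p·(1 − cosh) = x(T) − x₀·cosh − (ẋ₀/ω)·sinh
numerator   = 0.9817 − (0.1152)·3.508588 − (0.6853/3.2339)·3.363063 = -0.135160
denominator = 1 − 3.508588 = -2.508588
p = -0.135160 / -2.508588 = 0.0539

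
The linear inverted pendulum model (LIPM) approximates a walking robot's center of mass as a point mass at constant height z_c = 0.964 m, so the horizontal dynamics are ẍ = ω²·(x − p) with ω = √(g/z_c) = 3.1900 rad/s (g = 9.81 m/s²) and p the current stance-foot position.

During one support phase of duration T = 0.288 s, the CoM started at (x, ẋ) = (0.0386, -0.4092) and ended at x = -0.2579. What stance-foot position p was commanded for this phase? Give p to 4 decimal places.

ωT = 3.1900·0.288 = 0.918720; cosh(ωT) = 1.452555, sinh(ωT) = 1.053526
x(T) = p + (x₀−p)·cosh(ωT) + (ẋ₀/ω)·sinh(ωT) ⇒ p·(1 − cosh) = x(T) − x₀·cosh − (ẋ₀/ω)·sinh
numerator   = -0.2579 − (0.0386)·1.452555 − (-0.4092/3.1900)·1.053526 = -0.178827
denominator = 1 − 1.452555 = -0.452555
p = -0.178827 / -0.452555 = 0.3951

p = 0.3951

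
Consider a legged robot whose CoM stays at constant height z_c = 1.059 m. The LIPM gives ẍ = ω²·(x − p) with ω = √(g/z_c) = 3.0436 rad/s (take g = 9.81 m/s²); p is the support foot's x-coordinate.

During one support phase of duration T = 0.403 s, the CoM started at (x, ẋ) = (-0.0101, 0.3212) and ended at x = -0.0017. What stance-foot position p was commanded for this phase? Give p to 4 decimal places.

ωT = 3.0436·0.403 = 1.226571; cosh(ωT) = 1.851407, sinh(ωT) = 1.558110
x(T) = p + (x₀−p)·cosh(ωT) + (ẋ₀/ω)·sinh(ωT) ⇒ p·(1 − cosh) = x(T) − x₀·cosh − (ẋ₀/ω)·sinh
numerator   = -0.0017 − (-0.0101)·1.851407 − (0.3212/3.0436)·1.558110 = -0.147433
denominator = 1 − 1.851407 = -0.851407
p = -0.147433 / -0.851407 = 0.1732

p = 0.1732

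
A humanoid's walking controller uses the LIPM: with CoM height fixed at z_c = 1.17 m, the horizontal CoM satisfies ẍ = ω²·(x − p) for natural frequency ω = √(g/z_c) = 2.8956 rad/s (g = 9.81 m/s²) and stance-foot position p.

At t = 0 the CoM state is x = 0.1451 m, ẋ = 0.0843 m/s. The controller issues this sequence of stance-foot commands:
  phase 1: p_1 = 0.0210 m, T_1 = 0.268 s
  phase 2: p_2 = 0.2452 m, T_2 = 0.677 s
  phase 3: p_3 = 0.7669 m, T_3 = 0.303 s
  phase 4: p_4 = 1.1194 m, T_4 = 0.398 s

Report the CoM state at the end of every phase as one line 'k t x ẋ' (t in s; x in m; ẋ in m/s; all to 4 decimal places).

phase 1: p=0.0210, T=0.268, ωT=0.776021, cosh=1.316521, sinh=0.856288; start (x,ẋ)=(0.145100, 0.084300) → end (x,ẋ)=(0.209310, 0.418685)
phase 2: p=0.2452, T=0.677, ωT=1.960321, cosh=3.621210, sinh=3.480397; start (x,ẋ)=(0.209310, 0.418685) → end (x,ẋ)=(0.618475, 1.154446)
phase 3: p=0.7669, T=0.303, ωT=0.877367, cosh=1.410218, sinh=0.994342; start (x,ẋ)=(0.618475, 1.154446) → end (x,ẋ)=(0.954023, 1.200675)
phase 4: p=1.1194, T=0.398, ωT=1.152449, cosh=1.740899, sinh=1.425037; start (x,ẋ)=(0.954023, 1.200675) → end (x,ẋ)=(1.422393, 1.407852)

1 0.2680 0.2093 0.4187
2 0.9450 0.6185 1.1544
3 1.2480 0.9540 1.2007
4 1.6460 1.4224 1.4079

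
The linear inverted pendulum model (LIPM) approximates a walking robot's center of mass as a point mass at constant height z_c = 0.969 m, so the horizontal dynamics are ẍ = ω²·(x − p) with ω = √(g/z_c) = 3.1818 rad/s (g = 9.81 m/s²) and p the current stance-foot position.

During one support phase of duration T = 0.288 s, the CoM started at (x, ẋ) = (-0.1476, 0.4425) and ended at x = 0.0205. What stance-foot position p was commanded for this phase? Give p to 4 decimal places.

ωT = 3.1818·0.288 = 0.916358; cosh(ωT) = 1.450071, sinh(ωT) = 1.050098
x(T) = p + (x₀−p)·cosh(ωT) + (ẋ₀/ω)·sinh(ωT) ⇒ p·(1 − cosh) = x(T) − x₀·cosh − (ẋ₀/ω)·sinh
numerator   = 0.0205 − (-0.1476)·1.450071 − (0.4425/3.1818)·1.050098 = 0.088491
denominator = 1 − 1.450071 = -0.450071
p = 0.088491 / -0.450071 = -0.1966

p = -0.1966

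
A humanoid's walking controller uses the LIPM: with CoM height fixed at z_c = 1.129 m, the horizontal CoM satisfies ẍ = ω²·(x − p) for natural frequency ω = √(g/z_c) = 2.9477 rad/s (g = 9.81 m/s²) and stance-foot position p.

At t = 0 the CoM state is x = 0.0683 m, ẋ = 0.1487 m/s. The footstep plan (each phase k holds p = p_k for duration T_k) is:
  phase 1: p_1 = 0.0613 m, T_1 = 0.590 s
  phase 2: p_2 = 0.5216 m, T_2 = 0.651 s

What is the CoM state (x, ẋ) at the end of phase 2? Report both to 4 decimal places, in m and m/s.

phase 1: p=0.0613, T=0.590, ωT=1.739143, cosh=2.934067, sinh=2.758396; start (x,ẋ)=(0.068300, 0.148700) → end (x,ẋ)=(0.220989, 0.493212)
phase 2: p=0.5216, T=0.651, ωT=1.918953, cosh=3.480290, sinh=3.333529; start (x,ẋ)=(0.220989, 0.493212) → end (x,ẋ)=(0.033156, -1.237357)

x = 0.0332, ẋ = -1.2374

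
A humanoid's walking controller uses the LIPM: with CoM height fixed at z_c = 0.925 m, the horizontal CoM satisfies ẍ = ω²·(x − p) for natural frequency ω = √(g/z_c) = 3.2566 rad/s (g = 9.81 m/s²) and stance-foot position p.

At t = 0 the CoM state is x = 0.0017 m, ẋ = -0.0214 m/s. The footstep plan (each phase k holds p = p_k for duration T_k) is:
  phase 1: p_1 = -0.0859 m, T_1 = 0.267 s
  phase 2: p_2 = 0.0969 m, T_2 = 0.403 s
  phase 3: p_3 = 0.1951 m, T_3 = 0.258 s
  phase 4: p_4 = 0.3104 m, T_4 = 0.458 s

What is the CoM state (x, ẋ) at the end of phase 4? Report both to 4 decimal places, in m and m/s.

x = -0.2698, ẋ = -1.7619

phase 1: p=-0.0859, T=0.267, ωT=0.869512, cosh=1.402451, sinh=0.983295; start (x,ẋ)=(0.001700, -0.021400) → end (x,ẋ)=(0.030493, 0.250500)
phase 2: p=0.0969, T=0.403, ωT=1.312410, cosh=1.992143, sinh=1.722972; start (x,ẋ)=(0.030493, 0.250500) → end (x,ẋ)=(0.097141, 0.126422)
phase 3: p=0.1951, T=0.258, ωT=0.840203, cosh=1.374230, sinh=0.942607; start (x,ẋ)=(0.097141, 0.126422) → end (x,ẋ)=(0.097074, -0.126973)
phase 4: p=0.3104, T=0.458, ωT=1.491523, cosh=2.334444, sinh=2.109414; start (x,ẋ)=(0.097074, -0.126973) → end (x,ẋ)=(-0.269843, -1.761860)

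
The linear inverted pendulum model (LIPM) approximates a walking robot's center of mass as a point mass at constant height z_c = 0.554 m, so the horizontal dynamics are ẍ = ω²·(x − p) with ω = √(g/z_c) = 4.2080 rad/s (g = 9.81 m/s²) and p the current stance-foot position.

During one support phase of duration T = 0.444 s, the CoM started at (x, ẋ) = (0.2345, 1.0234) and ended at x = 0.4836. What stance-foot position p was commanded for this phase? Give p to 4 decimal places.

p = 0.4589

ωT = 4.2080·0.444 = 1.868352; cosh(ωT) = 3.315995, sinh(ωT) = 3.161617
x(T) = p + (x₀−p)·cosh(ωT) + (ẋ₀/ω)·sinh(ωT) ⇒ p·(1 − cosh) = x(T) − x₀·cosh − (ẋ₀/ω)·sinh
numerator   = 0.4836 − (0.2345)·3.315995 − (1.0234/4.2080)·3.161617 = -1.062917
denominator = 1 − 3.315995 = -2.315995
p = -1.062917 / -2.315995 = 0.4589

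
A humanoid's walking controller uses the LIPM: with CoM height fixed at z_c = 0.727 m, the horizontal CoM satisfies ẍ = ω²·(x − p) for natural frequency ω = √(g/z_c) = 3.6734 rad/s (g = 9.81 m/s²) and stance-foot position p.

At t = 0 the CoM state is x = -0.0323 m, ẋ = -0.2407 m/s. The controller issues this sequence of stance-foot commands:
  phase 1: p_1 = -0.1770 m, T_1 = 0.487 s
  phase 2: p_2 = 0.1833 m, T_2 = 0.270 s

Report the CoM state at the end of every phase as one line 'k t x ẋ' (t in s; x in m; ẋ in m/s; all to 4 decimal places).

phase 1: p=-0.1770, T=0.487, ωT=1.788946, cosh=3.075139, sinh=2.908003; start (x,ẋ)=(-0.032300, -0.240700) → end (x,ẋ)=(0.077425, 0.805537)
phase 2: p=0.1833, T=0.270, ωT=0.991818, cosh=1.533517, sinh=1.162615; start (x,ẋ)=(0.077425, 0.805537) → end (x,ẋ)=(0.275888, 0.783140)

1 0.4870 0.0774 0.8055
2 0.7570 0.2759 0.7831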